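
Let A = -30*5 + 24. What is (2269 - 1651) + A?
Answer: 492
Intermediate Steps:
A = -126 (A = -150 + 24 = -126)
(2269 - 1651) + A = (2269 - 1651) - 126 = 618 - 126 = 492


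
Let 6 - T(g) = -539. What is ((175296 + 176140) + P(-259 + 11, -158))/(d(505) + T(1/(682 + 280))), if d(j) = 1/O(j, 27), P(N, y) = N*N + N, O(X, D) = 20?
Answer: 8253840/10901 ≈ 757.16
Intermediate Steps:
P(N, y) = N + N² (P(N, y) = N² + N = N + N²)
d(j) = 1/20
T(g) = 545 (T(g) = 6 - 1*(-539) = 6 + 539 = 545)
((175296 + 176140) + P(-259 + 11, -158))/(d(505) + T(1/(682 + 280))) = ((175296 + 176140) + (-259 + 11)*(1 + (-259 + 11)))/(1/20 + 545) = (351436 - 248*(1 - 248))/(10901/20) = (351436 - 248*(-247))*(20/10901) = (351436 + 61256)*(20/10901) = 412692*(20/10901) = 8253840/10901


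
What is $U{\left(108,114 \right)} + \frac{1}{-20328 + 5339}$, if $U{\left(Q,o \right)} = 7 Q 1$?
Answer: $\frac{11331683}{14989} \approx 756.0$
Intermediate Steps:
$U{\left(Q,o \right)} = 7 Q$
$U{\left(108,114 \right)} + \frac{1}{-20328 + 5339} = 7 \cdot 108 + \frac{1}{-20328 + 5339} = 756 + \frac{1}{-14989} = 756 - \frac{1}{14989} = \frac{11331683}{14989}$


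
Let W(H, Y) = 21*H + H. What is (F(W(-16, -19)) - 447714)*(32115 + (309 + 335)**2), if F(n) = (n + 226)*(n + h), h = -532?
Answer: -150289396830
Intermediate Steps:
W(H, Y) = 22*H
F(n) = (-532 + n)*(226 + n) (F(n) = (n + 226)*(n - 532) = (226 + n)*(-532 + n) = (-532 + n)*(226 + n))
(F(W(-16, -19)) - 447714)*(32115 + (309 + 335)**2) = ((-120232 + (22*(-16))**2 - 6732*(-16)) - 447714)*(32115 + (309 + 335)**2) = ((-120232 + (-352)**2 - 306*(-352)) - 447714)*(32115 + 644**2) = ((-120232 + 123904 + 107712) - 447714)*(32115 + 414736) = (111384 - 447714)*446851 = -336330*446851 = -150289396830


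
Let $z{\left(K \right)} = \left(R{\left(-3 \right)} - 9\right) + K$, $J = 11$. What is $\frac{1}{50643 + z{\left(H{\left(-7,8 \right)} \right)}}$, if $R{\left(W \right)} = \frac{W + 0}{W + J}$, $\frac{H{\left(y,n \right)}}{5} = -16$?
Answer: $\frac{8}{404429} \approx 1.9781 \cdot 10^{-5}$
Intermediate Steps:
$H{\left(y,n \right)} = -80$ ($H{\left(y,n \right)} = 5 \left(-16\right) = -80$)
$R{\left(W \right)} = \frac{W}{11 + W}$ ($R{\left(W \right)} = \frac{W + 0}{W + 11} = \frac{W}{11 + W}$)
$z{\left(K \right)} = - \frac{75}{8} + K$ ($z{\left(K \right)} = \left(- \frac{3}{11 - 3} - 9\right) + K = \left(- \frac{3}{8} - 9\right) + K = - \frac{75}{8} + K$)
$\frac{1}{50643 + z{\left(H{\left(-7,8 \right)} \right)}} = \frac{1}{50643 - \frac{715}{8}} = \frac{1}{\frac{404429}{8}} = \frac{8}{404429}$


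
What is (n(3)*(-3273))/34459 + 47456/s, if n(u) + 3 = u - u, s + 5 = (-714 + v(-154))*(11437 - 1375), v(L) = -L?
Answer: 53692078471/194166988775 ≈ 0.27653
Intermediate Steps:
s = -5634725 (s = -5 + (-714 - 1*(-154))*(11437 - 1375) = -5 + (-714 + 154)*10062 = -5 - 560*10062 = -5 - 5634720 = -5634725)
n(u) = -3 (n(u) = -3 + (u - u) = -3 + 0 = -3)
(n(3)*(-3273))/34459 + 47456/s = -3*(-3273)/34459 + 47456/(-5634725) = 9819*(1/34459) + 47456*(-1/5634725) = 9819/34459 - 47456/5634725 = 53692078471/194166988775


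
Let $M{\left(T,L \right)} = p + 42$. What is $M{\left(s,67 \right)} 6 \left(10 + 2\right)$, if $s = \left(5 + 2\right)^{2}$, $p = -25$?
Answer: $1224$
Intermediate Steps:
$s = 49$ ($s = 7^{2} = 49$)
$M{\left(T,L \right)} = 17$ ($M{\left(T,L \right)} = -25 + 42 = 17$)
$M{\left(s,67 \right)} 6 \left(10 + 2\right) = 17 \cdot 6 \left(10 + 2\right) = 17 \cdot 6 \cdot 12 = 17 \cdot 72 = 1224$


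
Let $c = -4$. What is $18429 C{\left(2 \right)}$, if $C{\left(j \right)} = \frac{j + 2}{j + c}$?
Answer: $-36858$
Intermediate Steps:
$C{\left(j \right)} = \frac{2 + j}{-4 + j}$ ($C{\left(j \right)} = \frac{j + 2}{j - 4} = \frac{2 + j}{-4 + j}$)
$18429 C{\left(2 \right)} = 18429 \frac{2 + 2}{-4 + 2} = 18429 \frac{1}{-2} \cdot 4 = 18429 \left(\left(- \frac{1}{2}\right) 4\right) = 18429 \left(-2\right) = -36858$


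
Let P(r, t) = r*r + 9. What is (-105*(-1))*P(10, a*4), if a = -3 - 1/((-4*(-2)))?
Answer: 11445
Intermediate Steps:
a = -25/8 (a = -3 - 1/8 = -3 - 1*⅛ = -3 - ⅛ = -25/8 ≈ -3.1250)
P(r, t) = 9 + r² (P(r, t) = r² + 9 = 9 + r²)
(-105*(-1))*P(10, a*4) = (-105*(-1))*(9 + 10²) = 105*(9 + 100) = 105*109 = 11445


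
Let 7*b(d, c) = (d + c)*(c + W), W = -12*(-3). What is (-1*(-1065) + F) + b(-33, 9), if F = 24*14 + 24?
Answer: 8895/7 ≈ 1270.7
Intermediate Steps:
W = 36
b(d, c) = (36 + c)*(c + d)/7 (b(d, c) = ((d + c)*(c + 36))/7 = ((c + d)*(36 + c))/7 = ((36 + c)*(c + d))/7 = (36 + c)*(c + d)/7)
F = 360 (F = 336 + 24 = 360)
(-1*(-1065) + F) + b(-33, 9) = (-1*(-1065) + 360) + ((⅐)*9² + (36/7)*9 + (36/7)*(-33) + (⅐)*9*(-33)) = (1065 + 360) + ((⅐)*81 + 324/7 - 1188/7 - 297/7) = 1425 + (81/7 + 324/7 - 1188/7 - 297/7) = 1425 - 1080/7 = 8895/7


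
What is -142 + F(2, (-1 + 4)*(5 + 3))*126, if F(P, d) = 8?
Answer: 866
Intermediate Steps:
-142 + F(2, (-1 + 4)*(5 + 3))*126 = -142 + 8*126 = -142 + 1008 = 866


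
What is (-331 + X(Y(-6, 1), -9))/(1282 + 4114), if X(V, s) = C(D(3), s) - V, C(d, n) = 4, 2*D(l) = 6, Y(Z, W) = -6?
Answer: -321/5396 ≈ -0.059489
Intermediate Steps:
D(l) = 3 (D(l) = (½)*6 = 3)
X(V, s) = 4 - V
(-331 + X(Y(-6, 1), -9))/(1282 + 4114) = (-331 + (4 - 1*(-6)))/(1282 + 4114) = (-331 + (4 + 6))/5396 = (-331 + 10)*(1/5396) = -321*1/5396 = -321/5396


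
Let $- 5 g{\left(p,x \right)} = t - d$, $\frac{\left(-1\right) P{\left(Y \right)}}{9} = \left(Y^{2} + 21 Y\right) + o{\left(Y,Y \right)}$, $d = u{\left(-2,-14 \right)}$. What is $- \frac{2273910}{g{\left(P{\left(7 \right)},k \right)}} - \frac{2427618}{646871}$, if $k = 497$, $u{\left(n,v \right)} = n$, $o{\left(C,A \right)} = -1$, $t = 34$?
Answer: $\frac{1225757463967}{3881226} \approx 3.1582 \cdot 10^{5}$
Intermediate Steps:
$d = -2$
$P{\left(Y \right)} = 9 - 189 Y - 9 Y^{2}$ ($P{\left(Y \right)} = - 9 \left(\left(Y^{2} + 21 Y\right) - 1\right) = - 9 \left(-1 + Y^{2} + 21 Y\right) = 9 - 189 Y - 9 Y^{2}$)
$g{\left(p,x \right)} = - \frac{36}{5}$ ($g{\left(p,x \right)} = - \frac{34 - -2}{5} = - \frac{34 + 2}{5} = \left(- \frac{1}{5}\right) 36 = - \frac{36}{5}$)
$- \frac{2273910}{g{\left(P{\left(7 \right)},k \right)}} - \frac{2427618}{646871} = - \frac{2273910}{- \frac{36}{5}} - \frac{2427618}{646871} = \left(-2273910\right) \left(- \frac{5}{36}\right) - \frac{2427618}{646871} = \frac{1894925}{6} - \frac{2427618}{646871} = \frac{1225757463967}{3881226}$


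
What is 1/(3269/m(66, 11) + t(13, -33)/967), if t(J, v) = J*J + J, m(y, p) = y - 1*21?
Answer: 43515/3169313 ≈ 0.013730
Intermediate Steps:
m(y, p) = -21 + y (m(y, p) = y - 21 = -21 + y)
t(J, v) = J + J² (t(J, v) = J² + J = J + J²)
1/(3269/m(66, 11) + t(13, -33)/967) = 1/(3269/(-21 + 66) + (13*(1 + 13))/967) = 1/(3269/45 + (13*14)*(1/967)) = 1/(3269*(1/45) + 182*(1/967)) = 1/(3269/45 + 182/967) = 1/(3169313/43515) = 43515/3169313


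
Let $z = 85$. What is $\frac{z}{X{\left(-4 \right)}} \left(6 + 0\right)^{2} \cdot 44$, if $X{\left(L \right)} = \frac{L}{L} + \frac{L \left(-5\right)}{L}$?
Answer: $-33660$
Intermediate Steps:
$X{\left(L \right)} = -4$ ($X{\left(L \right)} = 1 + \frac{\left(-5\right) L}{L} = 1 - 5 = -4$)
$\frac{z}{X{\left(-4 \right)}} \left(6 + 0\right)^{2} \cdot 44 = \frac{85}{-4} \left(6 + 0\right)^{2} \cdot 44 = 85 \left(- \frac{1}{4}\right) 6^{2} \cdot 44 = \left(- \frac{85}{4}\right) 36 \cdot 44 = \left(-765\right) 44 = -33660$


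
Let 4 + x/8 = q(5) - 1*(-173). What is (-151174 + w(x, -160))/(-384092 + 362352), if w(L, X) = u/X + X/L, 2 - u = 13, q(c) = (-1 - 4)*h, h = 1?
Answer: 991701789/142614400 ≈ 6.9537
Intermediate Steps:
q(c) = -5 (q(c) = (-1 - 4)*1 = -5*1 = -5)
u = -11 (u = 2 - 1*13 = 2 - 13 = -11)
x = 1312 (x = -32 + 8*(-5 - 1*(-173)) = -32 + 8*(-5 + 173) = -32 + 8*168 = -32 + 1344 = 1312)
w(L, X) = -11/X + X/L
(-151174 + w(x, -160))/(-384092 + 362352) = (-151174 + (-11/(-160) - 160/1312))/(-384092 + 362352) = (-151174 + (-11*(-1/160) - 160*1/1312))/(-21740) = (-151174 + (11/160 - 5/41))*(-1/21740) = (-151174 - 349/6560)*(-1/21740) = -991701789/6560*(-1/21740) = 991701789/142614400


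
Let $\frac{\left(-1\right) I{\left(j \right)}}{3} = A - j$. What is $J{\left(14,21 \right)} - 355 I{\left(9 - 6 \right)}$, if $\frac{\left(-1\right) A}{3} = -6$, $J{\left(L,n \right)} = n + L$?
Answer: $16010$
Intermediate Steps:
$J{\left(L,n \right)} = L + n$
$A = 18$ ($A = \left(-3\right) \left(-6\right) = 18$)
$I{\left(j \right)} = -54 + 3 j$ ($I{\left(j \right)} = - 3 \left(18 - j\right) = -54 + 3 j$)
$J{\left(14,21 \right)} - 355 I{\left(9 - 6 \right)} = \left(14 + 21\right) - 355 \left(-54 + 3 \left(9 - 6\right)\right) = 35 - 355 \left(-54 + 3 \cdot 3\right) = 35 - 355 \left(-54 + 9\right) = 35 - -15975 = 35 + 15975 = 16010$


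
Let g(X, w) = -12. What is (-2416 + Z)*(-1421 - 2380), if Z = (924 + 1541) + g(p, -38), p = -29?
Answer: -140637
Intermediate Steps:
Z = 2453 (Z = (924 + 1541) - 12 = 2465 - 12 = 2453)
(-2416 + Z)*(-1421 - 2380) = (-2416 + 2453)*(-1421 - 2380) = 37*(-3801) = -140637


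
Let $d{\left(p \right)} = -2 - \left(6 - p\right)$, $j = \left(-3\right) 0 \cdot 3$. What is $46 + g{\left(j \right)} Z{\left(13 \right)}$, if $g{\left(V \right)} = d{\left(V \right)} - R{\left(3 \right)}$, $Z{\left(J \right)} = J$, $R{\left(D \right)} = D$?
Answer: $-97$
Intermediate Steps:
$j = 0$ ($j = 0 \cdot 3 = 0$)
$d{\left(p \right)} = -8 + p$ ($d{\left(p \right)} = -2 + \left(-6 + p\right) = -8 + p$)
$g{\left(V \right)} = -11 + V$ ($g{\left(V \right)} = \left(-8 + V\right) - 3 = -11 + V$)
$46 + g{\left(j \right)} Z{\left(13 \right)} = 46 + \left(-11 + 0\right) 13 = 46 - 143 = -97$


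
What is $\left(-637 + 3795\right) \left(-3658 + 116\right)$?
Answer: $-11185636$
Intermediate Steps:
$\left(-637 + 3795\right) \left(-3658 + 116\right) = 3158 \left(-3542\right) = -11185636$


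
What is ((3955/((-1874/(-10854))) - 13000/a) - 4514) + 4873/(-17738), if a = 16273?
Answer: 4974360104432885/270465494138 ≈ 18392.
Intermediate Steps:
((3955/((-1874/(-10854))) - 13000/a) - 4514) + 4873/(-17738) = ((3955/((-1874/(-10854))) - 13000/16273) - 4514) + 4873/(-17738) = ((3955/((-1874*(-1/10854))) - 13000*1/16273) - 4514) + 4873*(-1/17738) = ((3955/(937/5427) - 13000/16273) - 4514) - 4873/17738 = ((3955*(5427/937) - 13000/16273) - 4514) - 4873/17738 = ((21463785/937 - 13000/16273) - 4514) - 4873/17738 = (349267992305/15247801 - 4514) - 4873/17738 = 280439418591/15247801 - 4873/17738 = 4974360104432885/270465494138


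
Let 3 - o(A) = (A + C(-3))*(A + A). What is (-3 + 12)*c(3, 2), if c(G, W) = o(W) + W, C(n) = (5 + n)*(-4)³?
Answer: 4581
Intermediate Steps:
C(n) = -320 - 64*n (C(n) = (5 + n)*(-64) = -320 - 64*n)
o(A) = 3 - 2*A*(-128 + A) (o(A) = 3 - (A + (-320 - 64*(-3)))*(A + A) = 3 - (A + (-320 + 192))*2*A = 3 - (A - 128)*2*A = 3 - (-128 + A)*2*A = 3 - 2*A*(-128 + A))
c(G, W) = 3 - 2*W² + 257*W (c(G, W) = (3 - 2*W² + 256*W) + W = 3 - 2*W² + 257*W)
(-3 + 12)*c(3, 2) = (-3 + 12)*(3 - 2*2² + 257*2) = 9*(3 - 2*4 + 514) = 9*(3 - 8 + 514) = 9*509 = 4581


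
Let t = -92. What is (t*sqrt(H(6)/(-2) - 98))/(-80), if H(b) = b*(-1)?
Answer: 23*I*sqrt(95)/20 ≈ 11.209*I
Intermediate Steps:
H(b) = -b
(t*sqrt(H(6)/(-2) - 98))/(-80) = -92*sqrt(-1*6/(-2) - 98)/(-80) = -92*sqrt(-6*(-1/2) - 98)*(-1/80) = -92*sqrt(3 - 98)*(-1/80) = -92*I*sqrt(95)*(-1/80) = 23*I*sqrt(95)/20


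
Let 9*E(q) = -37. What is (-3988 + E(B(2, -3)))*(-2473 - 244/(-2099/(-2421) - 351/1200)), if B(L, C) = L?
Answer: 57922069269431/5007087 ≈ 1.1568e+7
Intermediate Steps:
E(q) = -37/9 (E(q) = (⅑)*(-37) = -37/9)
(-3988 + E(B(2, -3)))*(-2473 - 244/(-2099/(-2421) - 351/1200)) = (-3988 - 37/9)*(-2473 - 244/(-2099/(-2421) - 351/1200)) = -35929*(-2473 - 244/(-2099*(-1/2421) - 351*1/1200))/9 = -35929*(-2473 - 244/(2099/2421 - 117/400))/9 = -35929*(-2473 - 244/556343/968400)/9 = -35929*(-2473 - 244*968400/556343)/9 = -35929*(-2473 - 236289600/556343)/9 = -35929/9*(-1612125839/556343) = 57922069269431/5007087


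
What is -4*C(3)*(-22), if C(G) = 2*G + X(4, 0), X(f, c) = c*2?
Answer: 528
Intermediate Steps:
X(f, c) = 2*c
C(G) = 2*G (C(G) = 2*G + 2*0 = 2*G + 0 = 2*G)
-4*C(3)*(-22) = -8*3*(-22) = -4*6*(-22) = -24*(-22) = 528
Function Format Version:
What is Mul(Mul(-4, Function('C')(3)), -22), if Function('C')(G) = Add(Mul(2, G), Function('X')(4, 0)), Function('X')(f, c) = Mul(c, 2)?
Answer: 528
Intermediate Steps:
Function('X')(f, c) = Mul(2, c)
Function('C')(G) = Mul(2, G) (Function('C')(G) = Add(Mul(2, G), Mul(2, 0)) = Add(Mul(2, G), 0) = Mul(2, G))
Mul(Mul(-4, Function('C')(3)), -22) = Mul(Mul(-4, Mul(2, 3)), -22) = Mul(Mul(-4, 6), -22) = Mul(-24, -22) = 528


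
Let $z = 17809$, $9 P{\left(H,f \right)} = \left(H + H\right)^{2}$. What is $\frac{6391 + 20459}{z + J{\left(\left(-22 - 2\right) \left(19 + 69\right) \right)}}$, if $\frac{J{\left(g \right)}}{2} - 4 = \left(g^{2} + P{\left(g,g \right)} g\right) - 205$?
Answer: $- \frac{26850}{8364989441} \approx -3.2098 \cdot 10^{-6}$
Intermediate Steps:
$P{\left(H,f \right)} = \frac{4 H^{2}}{9}$ ($P{\left(H,f \right)} = \frac{\left(H + H\right)^{2}}{9} = \frac{\left(2 H\right)^{2}}{9} = \frac{4 H^{2}}{9}$)
$J{\left(g \right)} = -402 + 2 g^{2} + \frac{8 g^{3}}{9}$ ($J{\left(g \right)} = 8 + 2 \left(\left(g^{2} + \frac{4 g^{2}}{9} g\right) - 205\right) = 8 + 2 \left(\left(g^{2} + \frac{4 g^{3}}{9}\right) - 205\right) = 8 + 2 \left(-205 + g^{2} + \frac{4 g^{3}}{9}\right) = 8 + \left(-410 + 2 g^{2} + \frac{8 g^{3}}{9}\right) = -402 + 2 g^{2} + \frac{8 g^{3}}{9}$)
$\frac{6391 + 20459}{z + J{\left(\left(-22 - 2\right) \left(19 + 69\right) \right)}} = \frac{6391 + 20459}{17809 + \left(-402 + 2 \left(\left(-22 - 2\right) \left(19 + 69\right)\right)^{2} + \frac{8 \left(\left(-22 - 2\right) \left(19 + 69\right)\right)^{3}}{9}\right)} = \frac{26850}{17809 + \left(-402 + 2 \left(\left(-24\right) 88\right)^{2} + \frac{8 \left(\left(-24\right) 88\right)^{3}}{9}\right)} = \frac{26850}{17809 + \left(-402 + 2 \left(-2112\right)^{2} + \frac{8 \left(-2112\right)^{3}}{9}\right)} = \frac{26850}{17809 + \left(-402 + 2 \cdot 4460544 + \frac{8}{9} \left(-9420668928\right)\right)} = \frac{26850}{17809 - 8365007250} = \frac{26850}{-8364989441} = 26850 \left(- \frac{1}{8364989441}\right) = - \frac{26850}{8364989441}$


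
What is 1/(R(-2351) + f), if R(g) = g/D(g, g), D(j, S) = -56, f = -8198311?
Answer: -56/459103065 ≈ -1.2198e-7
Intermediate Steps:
R(g) = -g/56 (R(g) = g/(-56) = g*(-1/56) = -g/56)
1/(R(-2351) + f) = 1/(-1/56*(-2351) - 8198311) = 1/(2351/56 - 8198311) = 1/(-459103065/56) = -56/459103065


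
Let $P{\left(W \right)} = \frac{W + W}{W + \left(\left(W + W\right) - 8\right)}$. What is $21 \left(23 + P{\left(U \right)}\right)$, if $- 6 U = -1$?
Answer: $\frac{7231}{15} \approx 482.07$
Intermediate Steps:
$U = \frac{1}{6}$ ($U = \left(- \frac{1}{6}\right) \left(-1\right) = \frac{1}{6} \approx 0.16667$)
$P{\left(W \right)} = \frac{2 W}{-8 + 3 W}$ ($P{\left(W \right)} = \frac{2 W}{W + \left(2 W - 8\right)} = \frac{2 W}{W + \left(-8 + 2 W\right)} = \frac{2 W}{-8 + 3 W}$)
$21 \left(23 + P{\left(U \right)}\right) = 21 \left(23 + 2 \cdot \frac{1}{6} \frac{1}{-8 + 3 \cdot \frac{1}{6}}\right) = 21 \left(23 + 2 \cdot \frac{1}{6} \frac{1}{-8 + \frac{1}{2}}\right) = 21 \left(23 + 2 \cdot \frac{1}{6} \frac{1}{- \frac{15}{2}}\right) = 21 \left(23 + 2 \cdot \frac{1}{6} \left(- \frac{2}{15}\right)\right) = 21 \left(23 - \frac{2}{45}\right) = 21 \cdot \frac{1033}{45} = \frac{7231}{15}$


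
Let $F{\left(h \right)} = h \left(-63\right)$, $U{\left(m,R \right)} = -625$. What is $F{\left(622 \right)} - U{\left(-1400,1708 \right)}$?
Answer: $-38561$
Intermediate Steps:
$F{\left(h \right)} = - 63 h$
$F{\left(622 \right)} - U{\left(-1400,1708 \right)} = \left(-63\right) 622 - -625 = -39186 + 625 = -38561$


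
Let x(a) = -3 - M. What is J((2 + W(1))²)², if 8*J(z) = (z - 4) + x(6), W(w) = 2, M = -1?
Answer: 25/16 ≈ 1.5625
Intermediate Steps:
x(a) = -2 (x(a) = -3 - 1*(-1) = -3 + 1 = -2)
J(z) = -¾ + z/8 (J(z) = ((z - 4) - 2)/8 = ((-4 + z) - 2)/8 = (-6 + z)/8 = -¾ + z/8)
J((2 + W(1))²)² = (-¾ + (2 + 2)²/8)² = (-¾ + (⅛)*4²)² = (-¾ + (⅛)*16)² = (-¾ + 2)² = (5/4)² = 25/16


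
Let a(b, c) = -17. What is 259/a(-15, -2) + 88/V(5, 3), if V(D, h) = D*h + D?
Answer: -921/85 ≈ -10.835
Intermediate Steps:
V(D, h) = D + D*h
259/a(-15, -2) + 88/V(5, 3) = 259/(-17) + 88/((5*(1 + 3))) = 259*(-1/17) + 88/((5*4)) = -259/17 + 88/20 = -259/17 + 88*(1/20) = -259/17 + 22/5 = -921/85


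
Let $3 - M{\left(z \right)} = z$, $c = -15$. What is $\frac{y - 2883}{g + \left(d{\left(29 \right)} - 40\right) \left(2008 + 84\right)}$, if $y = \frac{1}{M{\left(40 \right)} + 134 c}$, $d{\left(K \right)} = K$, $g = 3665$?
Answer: $\frac{5901502}{39603309} \approx 0.14902$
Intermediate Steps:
$M{\left(z \right)} = 3 - z$
$y = - \frac{1}{2047}$ ($y = \frac{1}{\left(3 - 40\right) + 134 \left(-15\right)} = \frac{1}{\left(3 - 40\right) - 2010} = \frac{1}{-37 - 2010} = \frac{1}{-2047} = - \frac{1}{2047} \approx -0.00048852$)
$\frac{y - 2883}{g + \left(d{\left(29 \right)} - 40\right) \left(2008 + 84\right)} = \frac{- \frac{1}{2047} - 2883}{3665 + \left(29 - 40\right) \left(2008 + 84\right)} = - \frac{5901502}{2047 \left(3665 - 23012\right)} = - \frac{5901502}{2047 \left(-19347\right)} = \left(- \frac{5901502}{2047}\right) \left(- \frac{1}{19347}\right) = \frac{5901502}{39603309}$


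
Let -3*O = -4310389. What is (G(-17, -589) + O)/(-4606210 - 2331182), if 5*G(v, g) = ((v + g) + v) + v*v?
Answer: -21550943/104060880 ≈ -0.20710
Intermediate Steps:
O = 4310389/3 (O = -⅓*(-4310389) = 4310389/3 ≈ 1.4368e+6)
G(v, g) = g/5 + v²/5 + 2*v/5 (G(v, g) = (((v + g) + v) + v*v)/5 = (((g + v) + v) + v²)/5 = ((g + 2*v) + v²)/5 = (g + v² + 2*v)/5 = g/5 + v²/5 + 2*v/5)
(G(-17, -589) + O)/(-4606210 - 2331182) = (((⅕)*(-589) + (⅕)*(-17)² + (⅖)*(-17)) + 4310389/3)/(-4606210 - 2331182) = ((-589/5 + (⅕)*289 - 34/5) + 4310389/3)/(-6937392) = ((-589/5 + 289/5 - 34/5) + 4310389/3)*(-1/6937392) = (-334/5 + 4310389/3)*(-1/6937392) = (21550943/15)*(-1/6937392) = -21550943/104060880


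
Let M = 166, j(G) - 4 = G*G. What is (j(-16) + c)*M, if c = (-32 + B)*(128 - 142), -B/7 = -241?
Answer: -3803060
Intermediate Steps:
B = 1687 (B = -7*(-241) = 1687)
j(G) = 4 + G² (j(G) = 4 + G*G = 4 + G²)
c = -23170 (c = (-32 + 1687)*(128 - 142) = 1655*(-14) = -23170)
(j(-16) + c)*M = ((4 + (-16)²) - 23170)*166 = ((4 + 256) - 23170)*166 = (260 - 23170)*166 = -22910*166 = -3803060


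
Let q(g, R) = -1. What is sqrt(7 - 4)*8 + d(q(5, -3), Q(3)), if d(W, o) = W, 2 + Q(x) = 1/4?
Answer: -1 + 8*sqrt(3) ≈ 12.856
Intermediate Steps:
Q(x) = -7/4 (Q(x) = -2 + 1/4 = -7/4)
sqrt(7 - 4)*8 + d(q(5, -3), Q(3)) = sqrt(7 - 4)*8 - 1 = sqrt(3)*8 - 1 = 8*sqrt(3) - 1 = -1 + 8*sqrt(3)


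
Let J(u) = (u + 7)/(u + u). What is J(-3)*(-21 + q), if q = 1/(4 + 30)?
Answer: 713/51 ≈ 13.980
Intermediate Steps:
J(u) = (7 + u)/(2*u) (J(u) = (7 + u)/((2*u)) = (7 + u)*(1/(2*u)) = (7 + u)/(2*u))
q = 1/34 ≈ 0.029412
J(-3)*(-21 + q) = ((½)*(7 - 3)/(-3))*(-21 + 1/34) = ((½)*(-⅓)*4)*(-713/34) = -⅔*(-713/34) = 713/51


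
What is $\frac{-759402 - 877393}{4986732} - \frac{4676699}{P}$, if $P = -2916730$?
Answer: $\frac{9273677738659}{7272475413180} \approx 1.2752$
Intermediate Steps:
$\frac{-759402 - 877393}{4986732} - \frac{4676699}{P} = \frac{-759402 - 877393}{4986732} - \frac{4676699}{-2916730} = \left(-1636795\right) \frac{1}{4986732} - - \frac{4676699}{2916730} = - \frac{1636795}{4986732} + \frac{4676699}{2916730} = \frac{9273677738659}{7272475413180}$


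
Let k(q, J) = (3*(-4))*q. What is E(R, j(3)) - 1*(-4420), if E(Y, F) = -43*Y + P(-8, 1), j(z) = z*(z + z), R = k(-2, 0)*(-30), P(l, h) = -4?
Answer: 35376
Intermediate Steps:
k(q, J) = -12*q
R = -720 (R = -12*(-2)*(-30) = 24*(-30) = -720)
j(z) = 2*z² (j(z) = z*(2*z) = 2*z²)
E(Y, F) = -4 - 43*Y (E(Y, F) = -43*Y - 4 = -4 - 43*Y)
E(R, j(3)) - 1*(-4420) = (-4 - 43*(-720)) - 1*(-4420) = (-4 + 30960) + 4420 = 30956 + 4420 = 35376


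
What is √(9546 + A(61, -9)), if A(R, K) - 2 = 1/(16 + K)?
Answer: √467859/7 ≈ 97.715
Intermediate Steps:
A(R, K) = 2 + 1/(16 + K)
√(9546 + A(61, -9)) = √(9546 + (33 + 2*(-9))/(16 - 9)) = √(9546 + (33 - 18)/7) = √(9546 + (⅐)*15) = √(9546 + 15/7) = √(66837/7) = √467859/7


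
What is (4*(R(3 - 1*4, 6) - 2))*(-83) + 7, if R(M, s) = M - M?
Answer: 671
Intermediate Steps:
R(M, s) = 0
(4*(R(3 - 1*4, 6) - 2))*(-83) + 7 = (4*(0 - 2))*(-83) + 7 = (4*(-2))*(-83) + 7 = -8*(-83) + 7 = 664 + 7 = 671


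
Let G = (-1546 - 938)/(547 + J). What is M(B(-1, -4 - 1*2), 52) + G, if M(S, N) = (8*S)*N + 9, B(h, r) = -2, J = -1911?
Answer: -280022/341 ≈ -821.18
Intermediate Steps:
M(S, N) = 9 + 8*N*S (M(S, N) = 8*N*S + 9 = 9 + 8*N*S)
G = 621/341 (G = (-1546 - 938)/(547 - 1911) = -2484/(-1364) = -2484*(-1/1364) = 621/341 ≈ 1.8211)
M(B(-1, -4 - 1*2), 52) + G = (9 + 8*52*(-2)) + 621/341 = (9 - 832) + 621/341 = -823 + 621/341 = -280022/341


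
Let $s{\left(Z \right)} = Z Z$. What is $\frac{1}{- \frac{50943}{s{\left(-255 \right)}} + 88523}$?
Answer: $\frac{21675}{1918719044} \approx 1.1297 \cdot 10^{-5}$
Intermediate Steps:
$s{\left(Z \right)} = Z^{2}$
$\frac{1}{- \frac{50943}{s{\left(-255 \right)}} + 88523} = \frac{1}{- \frac{50943}{\left(-255\right)^{2}} + 88523} = \frac{1}{- \frac{50943}{65025} + 88523} = \frac{1}{\left(-50943\right) \frac{1}{65025} + 88523} = \frac{1}{- \frac{16981}{21675} + 88523} = \frac{1}{\frac{1918719044}{21675}} = \frac{21675}{1918719044}$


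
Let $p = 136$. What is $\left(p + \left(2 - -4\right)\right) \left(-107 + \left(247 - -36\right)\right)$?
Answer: $24992$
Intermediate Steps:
$\left(p + \left(2 - -4\right)\right) \left(-107 + \left(247 - -36\right)\right) = \left(136 + \left(2 - -4\right)\right) \left(-107 + \left(247 - -36\right)\right) = \left(136 + \left(2 + 4\right)\right) \left(-107 + \left(247 + 36\right)\right) = \left(136 + 6\right) \left(-107 + 283\right) = 142 \cdot 176 = 24992$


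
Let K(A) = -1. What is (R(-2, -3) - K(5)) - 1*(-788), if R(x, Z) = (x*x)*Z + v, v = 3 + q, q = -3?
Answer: 777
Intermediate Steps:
v = 0 (v = 3 - 3 = 0)
R(x, Z) = Z*x**2 (R(x, Z) = (x*x)*Z + 0 = x**2*Z + 0 = Z*x**2 + 0 = Z*x**2)
(R(-2, -3) - K(5)) - 1*(-788) = (-3*(-2)**2 - 1*(-1)) - 1*(-788) = (-3*4 + 1) + 788 = (-12 + 1) + 788 = -11 + 788 = 777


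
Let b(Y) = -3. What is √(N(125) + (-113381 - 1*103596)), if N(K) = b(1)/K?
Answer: 4*I*√8475665/25 ≈ 465.81*I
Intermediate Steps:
N(K) = -3/K
√(N(125) + (-113381 - 1*103596)) = √(-3/125 + (-113381 - 1*103596)) = √(-3*1/125 + (-113381 - 103596)) = √(-3/125 - 216977) = √(-27122128/125) = 4*I*√8475665/25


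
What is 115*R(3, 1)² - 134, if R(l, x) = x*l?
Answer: 901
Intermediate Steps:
R(l, x) = l*x
115*R(3, 1)² - 134 = 115*(3*1)² - 134 = 115*3² - 134 = 115*9 - 134 = 1035 - 134 = 901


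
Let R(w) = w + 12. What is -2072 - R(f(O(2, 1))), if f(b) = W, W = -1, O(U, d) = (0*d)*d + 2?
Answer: -2083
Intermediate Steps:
O(U, d) = 2 (O(U, d) = 0*d + 2 = 0 + 2 = 2)
f(b) = -1
R(w) = 12 + w
-2072 - R(f(O(2, 1))) = -2072 - (12 - 1) = -2072 - 1*11 = -2072 - 11 = -2083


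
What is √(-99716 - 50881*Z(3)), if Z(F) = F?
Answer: I*√252359 ≈ 502.35*I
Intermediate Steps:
√(-99716 - 50881*Z(3)) = √(-99716 - 50881*3) = √(-99716 - 152643) = √(-252359) = I*√252359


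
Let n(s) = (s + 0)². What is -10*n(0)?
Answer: 0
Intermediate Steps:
n(s) = s²
-10*n(0) = -10*0² = -10*0 = 0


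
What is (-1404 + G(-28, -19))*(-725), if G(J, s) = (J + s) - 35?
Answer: 1077350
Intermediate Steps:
G(J, s) = -35 + J + s
(-1404 + G(-28, -19))*(-725) = (-1404 + (-35 - 28 - 19))*(-725) = (-1404 - 82)*(-725) = -1486*(-725) = 1077350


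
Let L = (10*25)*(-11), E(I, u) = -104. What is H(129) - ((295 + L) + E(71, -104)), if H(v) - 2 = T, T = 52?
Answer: 2613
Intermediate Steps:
H(v) = 54 (H(v) = 2 + 52 = 54)
L = -2750 (L = 250*(-11) = -2750)
H(129) - ((295 + L) + E(71, -104)) = 54 - ((295 - 2750) - 104) = 54 - (-2455 - 104) = 54 - 1*(-2559) = 54 + 2559 = 2613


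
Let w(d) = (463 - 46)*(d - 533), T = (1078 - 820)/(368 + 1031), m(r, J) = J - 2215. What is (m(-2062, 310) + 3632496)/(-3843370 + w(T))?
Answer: -5079196809/5687710183 ≈ -0.89301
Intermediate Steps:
m(r, J) = -2215 + J
T = 258/1399 ≈ 0.18442
w(d) = -222261 + 417*d (w(d) = 417*(-533 + d) = -222261 + 417*d)
(m(-2062, 310) + 3632496)/(-3843370 + w(T)) = ((-2215 + 310) + 3632496)/(-3843370 + (-222261 + 417*(258/1399))) = (-1905 + 3632496)/(-3843370 + (-222261 + 107586/1399)) = 3630591/(-3843370 - 310835553/1399) = 3630591/(-5687710183/1399) = 3630591*(-1399/5687710183) = -5079196809/5687710183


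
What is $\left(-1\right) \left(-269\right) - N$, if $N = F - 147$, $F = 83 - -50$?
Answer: $283$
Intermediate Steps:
$F = 133$ ($F = 83 + 50 = 133$)
$N = -14$ ($N = 133 - 147 = -14$)
$\left(-1\right) \left(-269\right) - N = \left(-1\right) \left(-269\right) - -14 = 269 + 14 = 283$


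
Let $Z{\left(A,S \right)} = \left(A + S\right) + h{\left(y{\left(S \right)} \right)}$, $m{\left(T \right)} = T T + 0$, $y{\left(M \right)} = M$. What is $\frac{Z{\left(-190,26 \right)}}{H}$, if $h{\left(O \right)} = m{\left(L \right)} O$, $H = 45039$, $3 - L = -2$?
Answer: $\frac{162}{15013} \approx 0.010791$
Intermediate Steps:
$L = 5$ ($L = 3 - -2 = 3 + 2 = 5$)
$m{\left(T \right)} = T^{2}$ ($m{\left(T \right)} = T^{2} + 0 = T^{2}$)
$h{\left(O \right)} = 25 O$ ($h{\left(O \right)} = 5^{2} O = 25 O$)
$Z{\left(A,S \right)} = A + 26 S$ ($Z{\left(A,S \right)} = \left(A + S\right) + 25 S = A + 26 S$)
$\frac{Z{\left(-190,26 \right)}}{H} = \frac{-190 + 26 \cdot 26}{45039} = \left(-190 + 676\right) \frac{1}{45039} = 486 \cdot \frac{1}{45039} = \frac{162}{15013}$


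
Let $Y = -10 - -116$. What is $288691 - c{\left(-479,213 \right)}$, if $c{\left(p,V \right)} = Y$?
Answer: $288585$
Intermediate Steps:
$Y = 106$ ($Y = -10 + 116 = 106$)
$c{\left(p,V \right)} = 106$
$288691 - c{\left(-479,213 \right)} = 288691 - 106 = 288585$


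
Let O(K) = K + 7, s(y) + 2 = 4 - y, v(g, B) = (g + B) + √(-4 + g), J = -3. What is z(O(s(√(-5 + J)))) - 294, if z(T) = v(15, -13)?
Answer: -292 + √11 ≈ -288.68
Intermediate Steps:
v(g, B) = B + g + √(-4 + g) (v(g, B) = (B + g) + √(-4 + g) = B + g + √(-4 + g))
s(y) = 2 - y (s(y) = -2 + (4 - y) = 2 - y)
O(K) = 7 + K
z(T) = 2 + √11 (z(T) = -13 + 15 + √(-4 + 15) = -13 + 15 + √11 = 2 + √11)
z(O(s(√(-5 + J)))) - 294 = (2 + √11) - 294 = -292 + √11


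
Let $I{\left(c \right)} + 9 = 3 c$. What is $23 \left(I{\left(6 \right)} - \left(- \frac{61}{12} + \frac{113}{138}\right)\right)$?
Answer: $\frac{3661}{12} \approx 305.08$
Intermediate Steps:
$I{\left(c \right)} = -9 + 3 c$
$23 \left(I{\left(6 \right)} - \left(- \frac{61}{12} + \frac{113}{138}\right)\right) = 23 \left(\left(-9 + 3 \cdot 6\right) - \left(- \frac{61}{12} + \frac{113}{138}\right)\right) = 23 \left(\left(-9 + 18\right) - - \frac{1177}{276}\right) = 23 \left(9 + \left(\frac{61}{12} - \frac{113}{138}\right)\right) = 23 \left(9 + \frac{1177}{276}\right) = 23 \cdot \frac{3661}{276} = \frac{3661}{12}$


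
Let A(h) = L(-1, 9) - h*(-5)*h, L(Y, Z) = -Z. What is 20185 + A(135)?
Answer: 111301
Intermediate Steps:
A(h) = -9 + 5*h² (A(h) = -1*9 - h*(-5)*h = -9 - (-5*h)*h = -9 - (-5)*h² = -9 + 5*h²)
20185 + A(135) = 20185 + (-9 + 5*135²) = 20185 + (-9 + 5*18225) = 20185 + (-9 + 91125) = 20185 + 91116 = 111301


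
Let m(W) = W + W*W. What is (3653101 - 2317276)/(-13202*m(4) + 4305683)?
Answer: 1335825/4041643 ≈ 0.33052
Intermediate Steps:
m(W) = W + W²
(3653101 - 2317276)/(-13202*m(4) + 4305683) = (3653101 - 2317276)/(-52808*(1 + 4) + 4305683) = 1335825/(-52808*5 + 4305683) = 1335825/(-13202*20 + 4305683) = 1335825/(-264040 + 4305683) = 1335825/4041643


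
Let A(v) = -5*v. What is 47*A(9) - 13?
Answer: -2128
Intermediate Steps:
47*A(9) - 13 = 47*(-5*9) - 13 = 47*(-45) - 13 = -2115 - 13 = -2128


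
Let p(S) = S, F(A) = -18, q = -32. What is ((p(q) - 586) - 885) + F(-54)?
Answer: -1521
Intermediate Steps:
((p(q) - 586) - 885) + F(-54) = ((-32 - 586) - 885) - 18 = (-618 - 885) - 18 = -1503 - 18 = -1521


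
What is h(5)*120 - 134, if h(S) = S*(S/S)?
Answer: 466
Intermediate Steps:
h(S) = S (h(S) = S*1 = S)
h(5)*120 - 134 = 5*120 - 134 = 600 - 134 = 466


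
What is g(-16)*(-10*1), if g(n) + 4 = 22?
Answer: -180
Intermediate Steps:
g(n) = 18 (g(n) = -4 + 22 = 18)
g(-16)*(-10*1) = 18*(-10*1) = 18*(-10) = -180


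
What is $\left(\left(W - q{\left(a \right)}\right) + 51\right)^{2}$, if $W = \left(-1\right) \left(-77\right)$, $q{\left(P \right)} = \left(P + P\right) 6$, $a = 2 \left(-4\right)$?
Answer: $50176$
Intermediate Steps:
$a = -8$
$q{\left(P \right)} = 12 P$ ($q{\left(P \right)} = 2 P 6 = 12 P$)
$W = 77$
$\left(\left(W - q{\left(a \right)}\right) + 51\right)^{2} = \left(\left(77 - 12 \left(-8\right)\right) + 51\right)^{2} = \left(\left(77 - -96\right) + 51\right)^{2} = \left(\left(77 + 96\right) + 51\right)^{2} = \left(173 + 51\right)^{2} = 224^{2} = 50176$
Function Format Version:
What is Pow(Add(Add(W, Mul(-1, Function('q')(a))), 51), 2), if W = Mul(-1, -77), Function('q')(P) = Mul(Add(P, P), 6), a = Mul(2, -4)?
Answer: 50176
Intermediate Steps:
a = -8
Function('q')(P) = Mul(12, P) (Function('q')(P) = Mul(Mul(2, P), 6) = Mul(12, P))
W = 77
Pow(Add(Add(W, Mul(-1, Function('q')(a))), 51), 2) = Pow(Add(Add(77, Mul(-1, Mul(12, -8))), 51), 2) = Pow(Add(Add(77, Mul(-1, -96)), 51), 2) = Pow(Add(Add(77, 96), 51), 2) = Pow(Add(173, 51), 2) = Pow(224, 2) = 50176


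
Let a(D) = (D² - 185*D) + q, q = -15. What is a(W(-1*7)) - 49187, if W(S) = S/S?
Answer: -49386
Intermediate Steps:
W(S) = 1
a(D) = -15 + D² - 185*D (a(D) = (D² - 185*D) - 15 = -15 + D² - 185*D)
a(W(-1*7)) - 49187 = (-15 + 1² - 185*1) - 49187 = (-15 + 1 - 185) - 49187 = -199 - 49187 = -49386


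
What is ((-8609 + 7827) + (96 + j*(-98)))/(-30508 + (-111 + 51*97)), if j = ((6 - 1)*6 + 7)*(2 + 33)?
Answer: 31899/6418 ≈ 4.9702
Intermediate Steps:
j = 1295 (j = (5*6 + 7)*35 = (30 + 7)*35 = 37*35 = 1295)
((-8609 + 7827) + (96 + j*(-98)))/(-30508 + (-111 + 51*97)) = ((-8609 + 7827) + (96 + 1295*(-98)))/(-30508 + (-111 + 51*97)) = (-782 + (96 - 126910))/(-30508 + (-111 + 4947)) = (-782 - 126814)/(-30508 + 4836) = -127596/(-25672) = -127596*(-1/25672) = 31899/6418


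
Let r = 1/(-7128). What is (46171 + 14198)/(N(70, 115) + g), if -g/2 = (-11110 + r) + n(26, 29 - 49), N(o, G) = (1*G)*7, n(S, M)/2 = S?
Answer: 215155116/81690445 ≈ 2.6338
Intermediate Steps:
r = -1/7128 ≈ -0.00014029
n(S, M) = 2*S
N(o, G) = 7*G (N(o, G) = G*7 = 7*G)
g = 78821425/3564 (g = -2*((-11110 - 1/7128) + 2*26) = -2*(-79192081/7128 + 52) = -2*(-78821425/7128) = 78821425/3564 ≈ 22116.)
(46171 + 14198)/(N(70, 115) + g) = (46171 + 14198)/(7*115 + 78821425/3564) = 60369/(805 + 78821425/3564) = 60369/(81690445/3564) = 60369*(3564/81690445) = 215155116/81690445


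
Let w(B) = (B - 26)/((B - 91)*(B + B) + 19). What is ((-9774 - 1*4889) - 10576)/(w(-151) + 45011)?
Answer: -1845046617/3290438956 ≈ -0.56073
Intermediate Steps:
w(B) = (-26 + B)/(19 + 2*B*(-91 + B)) (w(B) = (-26 + B)/((-91 + B)*(2*B) + 19) = (-26 + B)/(2*B*(-91 + B) + 19) = (-26 + B)/(19 + 2*B*(-91 + B)))
((-9774 - 1*4889) - 10576)/(w(-151) + 45011) = ((-9774 - 1*4889) - 10576)/((-26 - 151)/(19 - 182*(-151) + 2*(-151)²) + 45011) = ((-9774 - 4889) - 10576)/(-177/(19 + 27482 + 2*22801) + 45011) = (-14663 - 10576)/(-177/(19 + 27482 + 45602) + 45011) = -25239/(-177/73103 + 45011) = -25239/3290438956/73103 = -25239*73103/3290438956 = -1845046617/3290438956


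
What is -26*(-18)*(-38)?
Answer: -17784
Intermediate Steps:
-26*(-18)*(-38) = 468*(-38) = -17784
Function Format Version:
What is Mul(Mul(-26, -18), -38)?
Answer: -17784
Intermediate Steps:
Mul(Mul(-26, -18), -38) = Mul(468, -38) = -17784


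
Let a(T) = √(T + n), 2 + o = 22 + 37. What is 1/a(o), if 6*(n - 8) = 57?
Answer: √298/149 ≈ 0.11586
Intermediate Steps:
n = 35/2 (n = 8 + (⅙)*57 = 8 + 19/2 = 35/2 ≈ 17.500)
o = 57 (o = -2 + (22 + 37) = -2 + 59 = 57)
a(T) = √(35/2 + T) (a(T) = √(T + 35/2) = √(35/2 + T))
1/a(o) = 1/(√(70 + 4*57)/2) = 1/(√(70 + 228)/2) = 1/(√298/2) = √298/149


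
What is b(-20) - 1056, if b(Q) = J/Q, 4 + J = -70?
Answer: -10523/10 ≈ -1052.3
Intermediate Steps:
J = -74 (J = -4 - 70 = -74)
b(Q) = -74/Q
b(-20) - 1056 = -74/(-20) - 1056 = -74*(-1/20) - 1056 = 37/10 - 1056 = -10523/10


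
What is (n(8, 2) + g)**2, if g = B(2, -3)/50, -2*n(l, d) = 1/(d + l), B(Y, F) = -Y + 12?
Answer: 9/400 ≈ 0.022500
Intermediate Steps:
B(Y, F) = 12 - Y
n(l, d) = -1/(2*(d + l))
g = 1/5 (g = (12 - 1*2)/50 = (12 - 2)*(1/50) = 10*(1/50) = 1/5 ≈ 0.20000)
(n(8, 2) + g)**2 = (-1/(2*2 + 2*8) + 1/5)**2 = (-1/(4 + 16) + 1/5)**2 = (-1/20 + 1/5)**2 = (3/20)**2 = 9/400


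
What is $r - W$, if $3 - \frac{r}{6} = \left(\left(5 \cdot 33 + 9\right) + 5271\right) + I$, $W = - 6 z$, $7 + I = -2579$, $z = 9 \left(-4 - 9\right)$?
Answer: $-17838$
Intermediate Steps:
$z = -117$ ($z = 9 \left(-4 - 9\right) = 9 \left(-13\right) = -117$)
$I = -2586$ ($I = -7 - 2579 = -2586$)
$W = 702$ ($W = \left(-6\right) \left(-117\right) = 702$)
$r = -17136$ ($r = 18 - 6 \left(\left(\left(5 \cdot 33 + 9\right) + 5271\right) - 2586\right) = 18 - 6 \left(\left(\left(165 + 9\right) + 5271\right) - 2586\right) = 18 - 6 \left(\left(174 + 5271\right) - 2586\right) = 18 - 6 \left(5445 - 2586\right) = 18 - 17154 = -17136$)
$r - W = -17136 - 702 = -17838$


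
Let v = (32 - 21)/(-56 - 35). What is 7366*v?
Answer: -81026/91 ≈ -890.40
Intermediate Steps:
v = -11/91 (v = 11/(-91) = 11*(-1/91) = -11/91 ≈ -0.12088)
7366*v = 7366*(-11/91) = -81026/91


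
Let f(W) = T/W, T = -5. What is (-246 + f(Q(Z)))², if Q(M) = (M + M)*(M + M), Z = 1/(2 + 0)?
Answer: 63001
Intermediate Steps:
Z = ½ (Z = 1/2 = ½ ≈ 0.50000)
Q(M) = 4*M² (Q(M) = (2*M)*(2*M) = 4*M²)
f(W) = -5/W
(-246 + f(Q(Z)))² = (-246 - 5/1)² = (-246 - 5*1)² = (-246 - 5)² = (-251)² = 63001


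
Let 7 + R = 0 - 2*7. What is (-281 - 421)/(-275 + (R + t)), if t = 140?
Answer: 9/2 ≈ 4.5000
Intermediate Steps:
R = -21 (R = -7 + (0 - 2*7) = -7 + (0 - 14) = -7 - 14 = -21)
(-281 - 421)/(-275 + (R + t)) = (-281 - 421)/(-275 + (-21 + 140)) = -702/(-275 + 119) = -702/(-156) = -702*(-1/156) = 9/2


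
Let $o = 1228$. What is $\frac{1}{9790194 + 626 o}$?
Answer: $\frac{1}{10558922} \approx 9.4707 \cdot 10^{-8}$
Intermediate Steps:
$\frac{1}{9790194 + 626 o} = \frac{1}{9790194 + 626 \cdot 1228} = \frac{1}{9790194 + 768728} = \frac{1}{10558922}$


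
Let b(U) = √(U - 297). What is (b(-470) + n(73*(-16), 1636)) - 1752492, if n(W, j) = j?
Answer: -1750856 + I*√767 ≈ -1.7509e+6 + 27.695*I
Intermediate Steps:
b(U) = √(-297 + U)
(b(-470) + n(73*(-16), 1636)) - 1752492 = (√(-297 - 470) + 1636) - 1752492 = (√(-767) + 1636) - 1752492 = (I*√767 + 1636) - 1752492 = (1636 + I*√767) - 1752492 = -1750856 + I*√767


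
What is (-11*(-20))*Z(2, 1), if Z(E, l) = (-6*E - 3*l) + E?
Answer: -2860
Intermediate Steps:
Z(E, l) = -5*E - 3*l
(-11*(-20))*Z(2, 1) = (-11*(-20))*(-5*2 - 3*1) = 220*(-10 - 3) = 220*(-13) = -2860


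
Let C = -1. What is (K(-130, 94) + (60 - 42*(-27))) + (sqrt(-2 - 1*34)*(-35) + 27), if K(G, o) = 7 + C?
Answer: 1227 - 210*I ≈ 1227.0 - 210.0*I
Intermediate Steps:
K(G, o) = 6 (K(G, o) = 7 - 1 = 6)
(K(-130, 94) + (60 - 42*(-27))) + (sqrt(-2 - 1*34)*(-35) + 27) = (6 + (60 - 42*(-27))) + (sqrt(-2 - 1*34)*(-35) + 27) = (6 + (60 + 1134)) + (sqrt(-2 - 34)*(-35) + 27) = (6 + 1194) + (sqrt(-36)*(-35) + 27) = 1200 + ((6*I)*(-35) + 27) = 1200 + (-210*I + 27) = 1200 + (27 - 210*I) = 1227 - 210*I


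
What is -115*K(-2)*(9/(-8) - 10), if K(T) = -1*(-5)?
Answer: 51175/8 ≈ 6396.9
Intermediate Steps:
K(T) = 5
-115*K(-2)*(9/(-8) - 10) = -575*(9/(-8) - 10) = -575*(9*(-⅛) - 10) = -575*(-9/8 - 10) = -575*(-89)/8 = -115*(-445/8) = 51175/8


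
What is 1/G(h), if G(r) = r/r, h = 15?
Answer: 1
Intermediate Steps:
G(r) = 1
1/G(h) = 1/1 = 1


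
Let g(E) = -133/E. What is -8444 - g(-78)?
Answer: -658765/78 ≈ -8445.7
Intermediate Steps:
-8444 - g(-78) = -8444 - (-133)/(-78) = -8444 - (-133)*(-1)/78 = -8444 - 1*133/78 = -8444 - 133/78 = -658765/78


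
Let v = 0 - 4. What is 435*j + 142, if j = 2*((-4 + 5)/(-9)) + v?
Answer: -5084/3 ≈ -1694.7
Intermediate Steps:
v = -4
j = -38/9 (j = 2*((-4 + 5)/(-9)) - 4 = 2*(1*(-⅑)) - 4 = 2*(-⅑) - 4 = -2/9 - 4 = -38/9 ≈ -4.2222)
435*j + 142 = 435*(-38/9) + 142 = -5510/3 + 142 = -5084/3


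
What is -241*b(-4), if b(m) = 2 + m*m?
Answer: -4338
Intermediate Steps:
b(m) = 2 + m²
-241*b(-4) = -241*(2 + (-4)²) = -241*(2 + 16) = -241*18 = -4338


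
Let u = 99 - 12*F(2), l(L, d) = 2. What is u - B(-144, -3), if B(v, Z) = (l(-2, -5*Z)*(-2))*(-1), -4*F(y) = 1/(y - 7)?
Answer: 472/5 ≈ 94.400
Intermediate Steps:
F(y) = -1/(4*(-7 + y)) (F(y) = -1/(4*(y - 7)) = -1/(4*(-7 + y)))
B(v, Z) = 4 (B(v, Z) = (2*(-2))*(-1) = -4*(-1) = 4)
u = 492/5 (u = 99 - (-12)/(-28 + 4*2) = 99 - (-12)/(-28 + 8) = 99 - (-12)/(-20) = 99 - (-12)*(-1)/20 = 99 - 12*1/20 = 99 - 3/5 = 492/5 ≈ 98.400)
u - B(-144, -3) = 492/5 - 1*4 = 492/5 - 4 = 472/5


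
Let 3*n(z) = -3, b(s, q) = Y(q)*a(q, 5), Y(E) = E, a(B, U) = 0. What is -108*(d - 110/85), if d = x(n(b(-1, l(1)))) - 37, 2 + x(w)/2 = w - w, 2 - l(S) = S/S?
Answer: 77652/17 ≈ 4567.8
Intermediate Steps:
l(S) = 1 (l(S) = 2 - S/S = 2 - 1*1 = 2 - 1 = 1)
b(s, q) = 0 (b(s, q) = q*0 = 0)
n(z) = -1 (n(z) = (1/3)*(-3) = -1)
x(w) = -4 (x(w) = -4 + 2*(w - w) = -4 + 2*0 = -4 + 0 = -4)
d = -41 (d = -4 - 37 = -41)
-108*(d - 110/85) = -108*(-41 - 110/85) = -108*(-41 - 110*1/85) = -108*(-41 - 22/17) = -108*(-719/17) = 77652/17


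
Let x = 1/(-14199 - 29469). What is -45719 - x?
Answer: -1996457291/43668 ≈ -45719.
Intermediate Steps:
x = -1/43668 (x = 1/(-43668) = -1/43668 ≈ -2.2900e-5)
-45719 - x = -45719 - 1*(-1/43668) = -45719 + 1/43668 = -1996457291/43668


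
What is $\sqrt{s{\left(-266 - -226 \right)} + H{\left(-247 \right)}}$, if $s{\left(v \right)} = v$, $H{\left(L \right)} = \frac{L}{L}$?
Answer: $i \sqrt{39} \approx 6.245 i$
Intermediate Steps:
$H{\left(L \right)} = 1$
$\sqrt{s{\left(-266 - -226 \right)} + H{\left(-247 \right)}} = \sqrt{\left(-266 - -226\right) + 1} = \sqrt{\left(-266 + 226\right) + 1} = \sqrt{-40 + 1} = \sqrt{-39} = i \sqrt{39}$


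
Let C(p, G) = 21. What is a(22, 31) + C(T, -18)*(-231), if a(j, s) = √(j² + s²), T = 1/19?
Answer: -4851 + 17*√5 ≈ -4813.0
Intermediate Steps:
T = 1/19 ≈ 0.052632
a(22, 31) + C(T, -18)*(-231) = √(22² + 31²) + 21*(-231) = √(484 + 961) - 4851 = √1445 - 4851 = 17*√5 - 4851 = -4851 + 17*√5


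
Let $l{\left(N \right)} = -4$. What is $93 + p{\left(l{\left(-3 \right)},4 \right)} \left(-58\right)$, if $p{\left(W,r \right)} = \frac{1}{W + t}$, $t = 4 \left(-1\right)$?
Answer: $\frac{401}{4} \approx 100.25$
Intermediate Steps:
$t = -4$
$p{\left(W,r \right)} = \frac{1}{-4 + W}$ ($p{\left(W,r \right)} = \frac{1}{W - 4} = \frac{1}{-4 + W}$)
$93 + p{\left(l{\left(-3 \right)},4 \right)} \left(-58\right) = 93 + \frac{1}{-4 - 4} \left(-58\right) = 93 + \frac{1}{-8} \left(-58\right) = 93 - - \frac{29}{4} = 93 + \frac{29}{4} = \frac{401}{4}$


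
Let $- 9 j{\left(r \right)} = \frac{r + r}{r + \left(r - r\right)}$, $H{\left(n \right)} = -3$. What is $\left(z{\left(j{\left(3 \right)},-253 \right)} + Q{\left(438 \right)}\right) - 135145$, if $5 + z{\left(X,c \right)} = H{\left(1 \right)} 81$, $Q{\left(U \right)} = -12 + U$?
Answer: $-134967$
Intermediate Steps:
$j{\left(r \right)} = - \frac{2}{9}$ ($j{\left(r \right)} = - \frac{\left(r + r\right) \frac{1}{r + \left(r - r\right)}}{9} = - \frac{2 r \frac{1}{r + 0}}{9} = - \frac{2 r \frac{1}{r}}{9} = \left(- \frac{1}{9}\right) 2 = - \frac{2}{9}$)
$z{\left(X,c \right)} = -248$ ($z{\left(X,c \right)} = -5 - 243 = -248$)
$\left(z{\left(j{\left(3 \right)},-253 \right)} + Q{\left(438 \right)}\right) - 135145 = \left(-248 + \left(-12 + 438\right)\right) - 135145 = \left(-248 + 426\right) - 135145 = 178 - 135145 = -134967$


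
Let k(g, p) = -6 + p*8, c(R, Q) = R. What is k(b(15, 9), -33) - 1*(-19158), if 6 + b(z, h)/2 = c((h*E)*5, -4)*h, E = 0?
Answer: 18888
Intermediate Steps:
b(z, h) = -12 (b(z, h) = -12 + 2*(((h*0)*5)*h) = -12 + 2*((0*5)*h) = -12 + 2*(0*h) = -12 + 2*0 = -12 + 0 = -12)
k(g, p) = -6 + 8*p
k(b(15, 9), -33) - 1*(-19158) = (-6 + 8*(-33)) - 1*(-19158) = (-6 - 264) + 19158 = -270 + 19158 = 18888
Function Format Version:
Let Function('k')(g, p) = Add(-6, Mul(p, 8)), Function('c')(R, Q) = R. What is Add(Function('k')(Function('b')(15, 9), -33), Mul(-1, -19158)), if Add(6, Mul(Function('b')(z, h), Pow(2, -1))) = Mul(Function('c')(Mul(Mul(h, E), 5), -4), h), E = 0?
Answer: 18888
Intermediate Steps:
Function('b')(z, h) = -12 (Function('b')(z, h) = Add(-12, Mul(2, Mul(Mul(Mul(h, 0), 5), h))) = Add(-12, Mul(2, Mul(Mul(0, 5), h))) = Add(-12, Mul(2, Mul(0, h))) = Add(-12, Mul(2, 0)) = Add(-12, 0) = -12)
Function('k')(g, p) = Add(-6, Mul(8, p))
Add(Function('k')(Function('b')(15, 9), -33), Mul(-1, -19158)) = Add(Add(-6, Mul(8, -33)), Mul(-1, -19158)) = Add(Add(-6, -264), 19158) = Add(-270, 19158) = 18888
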